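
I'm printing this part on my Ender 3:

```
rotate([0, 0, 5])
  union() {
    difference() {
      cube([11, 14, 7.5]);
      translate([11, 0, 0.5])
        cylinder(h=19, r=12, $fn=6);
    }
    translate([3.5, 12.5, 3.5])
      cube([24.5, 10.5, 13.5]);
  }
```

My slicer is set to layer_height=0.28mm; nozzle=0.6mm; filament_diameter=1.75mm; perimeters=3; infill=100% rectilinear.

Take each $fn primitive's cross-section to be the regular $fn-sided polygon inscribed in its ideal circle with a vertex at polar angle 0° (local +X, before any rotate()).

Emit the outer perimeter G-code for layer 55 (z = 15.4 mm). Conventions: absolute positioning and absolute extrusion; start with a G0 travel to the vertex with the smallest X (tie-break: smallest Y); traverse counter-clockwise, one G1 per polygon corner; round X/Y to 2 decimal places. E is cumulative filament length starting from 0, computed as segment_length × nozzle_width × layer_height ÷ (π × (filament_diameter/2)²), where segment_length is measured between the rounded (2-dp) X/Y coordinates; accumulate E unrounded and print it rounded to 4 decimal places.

At z = 15.4 mm: the cube is absent (z outside [0, 7.5]); the cylinder at (11, 0): section is a regular 6-gon, circumradius r=12; After the difference (first − rest): the first operand is absent here, so nothing remains; the 24.5×10.5 cube at (3.5, 12.5) contributes its full rectangle; Combining (union): only the 24.5×10.5 cube at (3.5, 12.5) is present, so the union is just that shape — 1 connected region; (whole slice rotated 5° about Z — lengths, areas and connectivity unchanged). The outline is a single polygon with 4 vertices. Extrusion per mm of travel: 0.6 × 0.28 / (π × 0.875²) = 0.069846. Accumulating E over each segment gives final E = 4.8889.

G0 X1.48 Y23.22 Z15.40
G1 X2.40 Y12.76 E0.7334
G1 X26.80 Y14.89 E2.4441
G1 X25.89 Y25.35 E3.1775
G1 X1.48 Y23.22 E4.8889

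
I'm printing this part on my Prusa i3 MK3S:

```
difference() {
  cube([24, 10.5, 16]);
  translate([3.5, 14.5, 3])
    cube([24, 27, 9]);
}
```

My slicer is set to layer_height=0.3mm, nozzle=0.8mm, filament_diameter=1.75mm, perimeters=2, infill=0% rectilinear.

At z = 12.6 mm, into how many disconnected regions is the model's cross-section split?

At z = 12.6 mm: the cube (footprint 24×10.5) is included at this height; the cube at (3.5, 14.5) is absent (z outside [3, 12]); Taking the first minus the rest: none of the subtracted shapes is present at this height, so the 24×10.5 cube is unchanged — 1 connected region. The result has 1 disconnected region.

1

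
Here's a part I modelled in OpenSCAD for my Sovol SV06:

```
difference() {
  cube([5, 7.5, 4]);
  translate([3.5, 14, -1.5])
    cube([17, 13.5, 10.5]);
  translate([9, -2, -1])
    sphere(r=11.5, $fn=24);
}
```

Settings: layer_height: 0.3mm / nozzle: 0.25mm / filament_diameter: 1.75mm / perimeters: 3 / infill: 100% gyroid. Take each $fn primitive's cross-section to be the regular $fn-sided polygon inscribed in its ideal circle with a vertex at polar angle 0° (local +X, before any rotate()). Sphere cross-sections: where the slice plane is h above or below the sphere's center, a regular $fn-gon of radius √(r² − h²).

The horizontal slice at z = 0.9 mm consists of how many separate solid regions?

At z = 0.9 mm: the cube is present — its section is the full 5×7.5 rectangle; the 17×13.5 cube at (3.5, 14) contributes its full rectangle; the r=11.5 sphere at (9, -2) contributes a regular 24-gon of circumradius √(11.5²−1.9²) = 11.342; Taking the first minus the rest: starting from the 5×7.5 cube, the 17×13.5 cube at (3.5, 14) misses the remaining region (no effect); the r=11.5 sphere at (9, -2) partially overlaps it — only the 34.00 mm² overlap (of its 399.53 mm²) is removed, clipping the outline — 1 connected region. The result has 1 disconnected region.

1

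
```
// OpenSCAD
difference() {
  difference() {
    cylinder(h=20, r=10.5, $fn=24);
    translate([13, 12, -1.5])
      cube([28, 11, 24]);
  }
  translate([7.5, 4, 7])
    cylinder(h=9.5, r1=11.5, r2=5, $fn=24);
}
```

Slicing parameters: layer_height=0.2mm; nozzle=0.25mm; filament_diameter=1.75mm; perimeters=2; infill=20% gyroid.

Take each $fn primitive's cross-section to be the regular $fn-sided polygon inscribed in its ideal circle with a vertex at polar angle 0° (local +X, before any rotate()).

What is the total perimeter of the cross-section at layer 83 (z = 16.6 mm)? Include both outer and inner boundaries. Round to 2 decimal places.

At z = 16.6 mm: the cylinder: section is a regular 24-gon, circumradius r=10.5 (perimeter = 2·24·10.500·sin(180°/24) = 65.79 mm); the 28×11 cube at (13, 12) contributes its full rectangle (perimeter 78.00 mm); Subtracting the remaining from the first: starting from the r=10.5 cylinder, the 28×11 cube at (13, 12) misses the remaining region (no effect) — boundary = 65.79 mm; the cone at (7.5, 4) does not reach this height (z outside [7, 16.5]); After the difference (first − rest): none of the subtracted shapes is present at this height, so that combined region is unchanged — boundary = 65.79 mm. Overall, the cross-section is a single solid region. Total boundary length (outer) = 65.79 mm.

65.79 mm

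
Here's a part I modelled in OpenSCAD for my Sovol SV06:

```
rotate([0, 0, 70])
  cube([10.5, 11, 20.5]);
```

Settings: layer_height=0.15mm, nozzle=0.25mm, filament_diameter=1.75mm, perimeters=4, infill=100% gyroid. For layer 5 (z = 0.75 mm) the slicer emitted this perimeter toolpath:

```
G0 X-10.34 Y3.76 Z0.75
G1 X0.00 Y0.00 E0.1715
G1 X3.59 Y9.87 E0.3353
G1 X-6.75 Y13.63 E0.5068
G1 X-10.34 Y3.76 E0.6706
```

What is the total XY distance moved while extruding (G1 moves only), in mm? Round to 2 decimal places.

43.01 mm

Sum the Euclidean lengths of each G1 segment: total = 43.01 mm.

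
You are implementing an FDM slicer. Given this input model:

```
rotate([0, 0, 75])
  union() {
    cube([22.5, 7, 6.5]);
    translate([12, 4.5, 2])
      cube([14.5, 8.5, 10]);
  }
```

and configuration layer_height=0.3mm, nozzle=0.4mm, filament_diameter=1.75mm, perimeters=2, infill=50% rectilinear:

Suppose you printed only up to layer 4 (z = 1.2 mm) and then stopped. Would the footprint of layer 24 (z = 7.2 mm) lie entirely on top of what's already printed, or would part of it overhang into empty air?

part overhangs

Compare the two slices. At z = 1.2: the 22.5×7 cube contributes its full rectangle (area 157.50 mm²); the cube at (12, 4.5) is absent (z outside [2, 12]); Merging all regions: only the 22.5×7 cube is present, so the union is just that shape — area = 157.50 mm²; (rotated 75° about Z; rotation is an isometry so areas/perimeters/island counts are preserved). At z = 7.2: the cube is absent (z outside [0, 6.5]); the 14.5×8.5 cube at (12, 4.5) contributes its full rectangle (area 123.25 mm²); Taking the union: only the 14.5×8.5 cube at (12, 4.5) is present, so the union is just that shape — area = 123.25 mm²; (rotated 75° about Z; rotation is an isometry so areas/perimeters/island counts are preserved). Checking containment: at z = 7.2 the cross-section extends beyond the z = 1.2 cross-section by about 97.00 mm².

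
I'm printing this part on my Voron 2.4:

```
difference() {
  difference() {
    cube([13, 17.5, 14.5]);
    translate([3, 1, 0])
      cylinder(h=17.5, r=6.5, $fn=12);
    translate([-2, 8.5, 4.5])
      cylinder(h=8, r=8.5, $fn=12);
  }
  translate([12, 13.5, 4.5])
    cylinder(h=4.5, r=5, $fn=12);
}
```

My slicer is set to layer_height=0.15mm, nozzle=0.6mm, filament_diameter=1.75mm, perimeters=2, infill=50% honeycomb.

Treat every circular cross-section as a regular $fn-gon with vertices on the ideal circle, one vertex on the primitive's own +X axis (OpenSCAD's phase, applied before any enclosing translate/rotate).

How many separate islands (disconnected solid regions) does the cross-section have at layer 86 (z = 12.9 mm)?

At z = 12.9 mm: the 13×17.5 cube contributes its full rectangle; the cylinder at (3, 1): section is a regular 12-gon, circumradius r=6.5; the cylinder at (-2, 8.5) is not intersected at this z (z outside [4.5, 12.5]); Taking the first minus the rest: starting from the 13×17.5 cube, the r=6.5 cylinder at (3, 1) partially overlaps it — only the 59.35 mm² overlap (of its 126.75 mm²) is removed, clipping the outline — 1 connected region; the cylinder at (12, 13.5) does not reach this height (z outside [4.5, 9]); Taking the first minus the rest: none of the subtracted shapes is present at this height, so that combined region is unchanged — 1 connected region. Overall, the cross-section is a single solid region. Island count = 1.

1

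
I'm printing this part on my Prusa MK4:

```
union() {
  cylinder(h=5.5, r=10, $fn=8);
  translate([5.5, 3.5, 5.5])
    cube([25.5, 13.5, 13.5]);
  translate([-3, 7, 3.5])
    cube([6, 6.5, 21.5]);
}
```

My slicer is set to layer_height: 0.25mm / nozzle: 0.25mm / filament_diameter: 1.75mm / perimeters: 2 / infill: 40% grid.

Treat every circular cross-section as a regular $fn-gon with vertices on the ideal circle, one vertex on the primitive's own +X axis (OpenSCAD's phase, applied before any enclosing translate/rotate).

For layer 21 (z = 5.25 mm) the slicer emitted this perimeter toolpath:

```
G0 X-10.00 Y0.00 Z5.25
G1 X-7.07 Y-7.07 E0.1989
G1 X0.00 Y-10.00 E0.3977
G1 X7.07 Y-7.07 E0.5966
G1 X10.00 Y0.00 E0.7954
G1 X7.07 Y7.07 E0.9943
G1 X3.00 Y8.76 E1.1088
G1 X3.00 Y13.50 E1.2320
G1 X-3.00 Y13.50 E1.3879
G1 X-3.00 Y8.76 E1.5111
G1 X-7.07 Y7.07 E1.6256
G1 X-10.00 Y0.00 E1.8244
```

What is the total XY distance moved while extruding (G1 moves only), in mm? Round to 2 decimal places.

70.21 mm

Sum the Euclidean lengths of each G1 segment: total = 70.21 mm.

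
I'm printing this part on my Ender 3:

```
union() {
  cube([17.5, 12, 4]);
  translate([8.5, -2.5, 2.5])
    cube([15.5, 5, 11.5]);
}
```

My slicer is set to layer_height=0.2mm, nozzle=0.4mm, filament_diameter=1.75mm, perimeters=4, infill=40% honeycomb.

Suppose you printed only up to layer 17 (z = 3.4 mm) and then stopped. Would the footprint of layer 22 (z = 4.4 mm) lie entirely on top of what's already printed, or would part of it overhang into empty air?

entirely on top

Compare the two slices. At z = 3.4: the cube (footprint 17.5×12) is included at this height (area 210.00 mm²); the cube at (8.5, -2.5) is present — its section is the full 15.5×5 rectangle (area 77.50 mm²); Combining (union): the regions partially overlap — summed areas 287.50 mm² minus the doubly-counted overlap 22.50 mm² gives 265.00 mm² — area = 265.00 mm². At z = 4.4: the cube does not reach this height (z outside [0, 4]); the cube at (8.5, -2.5) is present — its section is the full 15.5×5 rectangle (area 77.50 mm²); Combining (union): only the 15.5×5 cube at (8.5, -2.5) is present, so the union is just that shape — area = 77.50 mm². Checking containment: the cross-section at z = 4.4 is a subset of the cross-section at z = 3.4.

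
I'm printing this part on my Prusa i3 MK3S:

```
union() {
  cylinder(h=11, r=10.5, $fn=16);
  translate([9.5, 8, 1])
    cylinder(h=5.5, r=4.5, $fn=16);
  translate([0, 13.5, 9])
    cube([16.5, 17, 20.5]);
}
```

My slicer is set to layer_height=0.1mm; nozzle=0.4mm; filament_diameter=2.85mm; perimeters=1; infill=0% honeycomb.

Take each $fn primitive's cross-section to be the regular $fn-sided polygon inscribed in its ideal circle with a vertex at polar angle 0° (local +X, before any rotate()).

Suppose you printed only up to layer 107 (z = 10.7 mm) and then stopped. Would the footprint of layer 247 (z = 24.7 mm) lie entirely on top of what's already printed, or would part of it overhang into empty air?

Compare the two slices. At z = 10.7: the cylinder: section is a regular 16-gon, circumradius r=10.5 (area = (16/2)·10.500²·sin(360°/16) = 337.53 mm²); the cylinder at (9.5, 8) does not reach this height (z outside [1, 6.5]); the cube at (0, 13.5) is present — its section is the full 16.5×17 rectangle (area 280.50 mm²); Taking the union: the 2 present regions are separate (no shared area or edge), so areas and boundary lengths simply add and each stays a separate island — area = 618.03 mm². At z = 24.7: the cylinder is absent (z outside [0, 11]); the cylinder at (9.5, 8) is absent (z outside [1, 6.5]); the 16.5×17 cube at (0, 13.5) contributes its full rectangle (area 280.50 mm²); Taking the union: only the 16.5×17 cube at (0, 13.5) is present, so the union is just that shape — area = 280.50 mm². Checking containment: the cross-section at z = 24.7 is a subset of the cross-section at z = 10.7.

entirely on top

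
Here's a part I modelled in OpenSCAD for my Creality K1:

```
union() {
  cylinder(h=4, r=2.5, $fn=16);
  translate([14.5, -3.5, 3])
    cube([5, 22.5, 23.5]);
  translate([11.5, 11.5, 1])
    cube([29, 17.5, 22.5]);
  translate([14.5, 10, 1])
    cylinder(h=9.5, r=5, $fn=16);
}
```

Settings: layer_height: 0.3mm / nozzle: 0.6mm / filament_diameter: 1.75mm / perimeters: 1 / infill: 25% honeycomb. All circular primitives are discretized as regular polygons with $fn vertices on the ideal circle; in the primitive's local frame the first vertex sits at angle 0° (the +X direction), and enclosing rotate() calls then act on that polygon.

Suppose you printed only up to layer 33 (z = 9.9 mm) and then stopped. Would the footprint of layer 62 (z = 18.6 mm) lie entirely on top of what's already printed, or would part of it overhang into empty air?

Compare the two slices. At z = 9.9: the cylinder does not reach this height (z outside [0, 4]); the cube at (14.5, -3.5) (footprint 5×22.5) is included at this height (area 112.50 mm²); the cube at (11.5, 11.5) (footprint 29×17.5) is included at this height (area 507.50 mm²); the cylinder at (14.5, 10): section is a regular 16-gon, circumradius r=5 (area = (16/2)·5.000²·sin(360°/16) = 76.54 mm²); Taking the union: the regions partially overlap — summed areas 696.54 mm² minus the doubly-counted overlap 85.10 mm² gives 611.44 mm² — area = 611.44 mm². At z = 18.6: the cylinder is not intersected at this z (z outside [0, 4]); the cube at (14.5, -3.5) (footprint 5×22.5) is included at this height (area 112.50 mm²); the cube at (11.5, 11.5) is present — its section is the full 29×17.5 rectangle (area 507.50 mm²); the cylinder at (14.5, 10) is absent (z outside [1, 10.5]); Merging all regions: the regions partially overlap — summed areas 620.00 mm² minus the doubly-counted overlap 37.50 mm² gives 582.50 mm² — area = 582.50 mm². Checking containment: the cross-section at z = 18.6 is a subset of the cross-section at z = 9.9.

entirely on top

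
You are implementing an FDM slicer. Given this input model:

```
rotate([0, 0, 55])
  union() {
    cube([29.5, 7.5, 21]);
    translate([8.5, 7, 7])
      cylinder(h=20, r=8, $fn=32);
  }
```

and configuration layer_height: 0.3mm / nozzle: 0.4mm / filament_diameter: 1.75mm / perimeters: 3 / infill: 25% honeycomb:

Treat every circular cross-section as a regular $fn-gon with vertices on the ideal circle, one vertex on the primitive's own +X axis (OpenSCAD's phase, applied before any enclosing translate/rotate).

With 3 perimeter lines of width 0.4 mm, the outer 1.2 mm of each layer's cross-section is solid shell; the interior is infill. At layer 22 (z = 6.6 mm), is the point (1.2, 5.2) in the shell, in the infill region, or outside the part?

infill

At z = 6.6 mm: the cube is present — its section is the full 29.5×7.5 rectangle; the cylinder at (8.5, 7) does not reach this height (z outside [7, 27]); Merging all regions: only the 29.5×7.5 cube is present, so the union is just that shape — 1 connected region; (whole slice rotated 55° about Z — lengths, areas and connectivity unchanged). Overall, the cross-section is a single solid region. Undo the 55° rotation: the query point maps to (4.948, 2.000) in the un-rotated model frame. The nearest boundary edge runs (0.00, 0.00)→(29.50, 0.00); distance from the point to it = 2.00 mm. The point is inside the cross-section and 2.00 mm from the nearest boundary — more than the 1.2 mm shell width (3 × 0.4), so it's in the infill interior.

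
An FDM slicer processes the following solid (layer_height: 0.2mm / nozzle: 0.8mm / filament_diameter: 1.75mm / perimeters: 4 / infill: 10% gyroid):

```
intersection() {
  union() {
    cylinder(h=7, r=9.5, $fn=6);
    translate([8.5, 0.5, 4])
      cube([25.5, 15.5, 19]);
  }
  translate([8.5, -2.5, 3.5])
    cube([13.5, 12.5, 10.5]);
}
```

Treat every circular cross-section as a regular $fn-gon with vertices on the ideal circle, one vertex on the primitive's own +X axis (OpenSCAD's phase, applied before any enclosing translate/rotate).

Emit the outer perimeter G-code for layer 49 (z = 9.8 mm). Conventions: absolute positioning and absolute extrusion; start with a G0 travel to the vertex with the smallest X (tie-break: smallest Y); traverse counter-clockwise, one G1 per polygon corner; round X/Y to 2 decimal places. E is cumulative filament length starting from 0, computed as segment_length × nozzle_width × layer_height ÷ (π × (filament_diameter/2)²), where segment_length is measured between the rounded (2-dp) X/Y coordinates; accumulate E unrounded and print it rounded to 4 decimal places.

G0 X8.50 Y0.50 Z9.80
G1 X22.00 Y0.50 E0.8980
G1 X22.00 Y10.00 E1.5300
G1 X8.50 Y10.00 E2.4280
G1 X8.50 Y0.50 E3.0599

At z = 9.8 mm: the cylinder does not reach this height (z outside [0, 7]); the cube at (8.5, 0.5) is present — its section is the full 25.5×15.5 rectangle; Merging all regions: only the 25.5×15.5 cube at (8.5, 0.5) is present, so the union is just that shape — 1 connected region; the cube at (8.5, -2.5) (footprint 13.5×12.5) is included at this height; Taking the intersection: the 13.5×12.5 cube at (8.5, -2.5) partially overlaps that combined region; clipping to the common part keeps 128.25 mm² — 1 connected region. The outline is a single polygon with 4 vertices. Extrusion per mm of travel: 0.8 × 0.2 / (π × 0.875²) = 0.066520. Accumulating E over each segment gives final E = 3.0599.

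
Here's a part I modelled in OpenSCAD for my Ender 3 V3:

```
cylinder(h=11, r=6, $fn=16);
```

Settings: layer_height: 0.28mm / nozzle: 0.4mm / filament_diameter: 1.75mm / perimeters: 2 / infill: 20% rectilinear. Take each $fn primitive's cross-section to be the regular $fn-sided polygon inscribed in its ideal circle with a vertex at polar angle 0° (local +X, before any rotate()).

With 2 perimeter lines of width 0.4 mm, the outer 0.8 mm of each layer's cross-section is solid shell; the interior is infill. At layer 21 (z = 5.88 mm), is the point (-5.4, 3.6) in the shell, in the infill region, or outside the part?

outside

At z = 5.88 mm: the cylinder: section is a regular 16-gon, circumradius r=6. Overall, the cross-section is a single solid region. The nearest boundary edge runs (-4.24, 4.24)→(-5.54, 2.30); distance from the point to it = 0.61 mm. The point is not inside any of the regions above, so it lies outside the cross-section (0.61 mm from the nearest boundary).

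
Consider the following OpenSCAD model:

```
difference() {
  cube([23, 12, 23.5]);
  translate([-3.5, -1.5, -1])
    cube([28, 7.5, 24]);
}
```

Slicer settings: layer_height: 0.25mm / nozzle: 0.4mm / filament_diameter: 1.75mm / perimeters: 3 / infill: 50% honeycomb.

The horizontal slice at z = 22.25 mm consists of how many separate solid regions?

At z = 22.25 mm: the cube is present — its section is the full 23×12 rectangle; the 28×7.5 cube at (-3.5, -1.5) contributes its full rectangle; After the difference (first − rest): starting from the 23×12 cube, the 28×7.5 cube at (-3.5, -1.5) partially overlaps it — only the 138.00 mm² overlap (of its 210.00 mm²) is removed, clipping the outline — 1 connected region. The result has 1 disconnected region.

1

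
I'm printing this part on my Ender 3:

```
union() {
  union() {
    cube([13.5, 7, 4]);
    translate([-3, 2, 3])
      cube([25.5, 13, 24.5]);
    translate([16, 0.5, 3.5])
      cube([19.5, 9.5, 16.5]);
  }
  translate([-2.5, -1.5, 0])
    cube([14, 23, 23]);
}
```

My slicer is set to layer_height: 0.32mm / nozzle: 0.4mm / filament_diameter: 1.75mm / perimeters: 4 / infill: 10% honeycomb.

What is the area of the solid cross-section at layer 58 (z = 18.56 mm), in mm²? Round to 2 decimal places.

604.75 mm²

At z = 18.56 mm: the cube is not intersected at this z (z outside [0, 4]); the 25.5×13 cube at (-3, 2) contributes its full rectangle (area 331.50 mm²); the cube at (16, 0.5) (footprint 19.5×9.5) is included at this height (area 185.25 mm²); Merging all regions: the regions partially overlap — summed areas 516.75 mm² minus the doubly-counted overlap 52.00 mm² gives 464.75 mm² — area = 464.75 mm²; the cube at (-2.5, -1.5) is present — its section is the full 14×23 rectangle (area 322.00 mm²); Taking the union: the regions partially overlap — summed areas 786.75 mm² minus the doubly-counted overlap 182.00 mm² gives 604.75 mm² — area = 604.75 mm². Overall, the cross-section is a single solid region. Net area = 604.75 mm².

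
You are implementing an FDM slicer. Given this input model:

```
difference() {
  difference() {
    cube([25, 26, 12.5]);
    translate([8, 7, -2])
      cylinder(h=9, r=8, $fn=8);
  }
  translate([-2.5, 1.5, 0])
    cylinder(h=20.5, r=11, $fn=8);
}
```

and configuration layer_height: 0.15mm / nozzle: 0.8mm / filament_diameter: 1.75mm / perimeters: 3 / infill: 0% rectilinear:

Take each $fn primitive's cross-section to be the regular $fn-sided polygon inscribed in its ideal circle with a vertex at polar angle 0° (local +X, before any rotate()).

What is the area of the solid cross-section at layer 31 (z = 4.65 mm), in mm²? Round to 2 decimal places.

At z = 4.65 mm: the cube (footprint 25×26) is included at this height (area 650.00 mm²); the r=8 cylinder at (8, 7) contributes a regular 8-gon of circumradius 8 (area = (8/2)·8.000²·sin(360°/8) = 181.02 mm²); Taking the first minus the rest: starting from the 25×26 cube (650.00 mm²), the r=8 cylinder at (8, 7) partially overlaps it — only the 178.61 mm² overlap (of its 181.02 mm²) is removed, clipping the outline — area = 471.39 mm²; the r=11 cylinder at (-2.5, 1.5) gives a regular 8-gon of circumradius 11 (constant along its height) (area = (8/2)·11.000²·sin(360°/8) = 342.24 mm²); Taking the first minus the rest: starting from the result so far (471.39 mm²), the r=11 cylinder at (-2.5, 1.5) partially overlaps it — only the 15.48 mm² overlap (of its 342.24 mm²) is removed, clipping the outline — area = 455.92 mm². Overall, the cross-section is a single solid region. Net area = 455.92 mm².

455.92 mm²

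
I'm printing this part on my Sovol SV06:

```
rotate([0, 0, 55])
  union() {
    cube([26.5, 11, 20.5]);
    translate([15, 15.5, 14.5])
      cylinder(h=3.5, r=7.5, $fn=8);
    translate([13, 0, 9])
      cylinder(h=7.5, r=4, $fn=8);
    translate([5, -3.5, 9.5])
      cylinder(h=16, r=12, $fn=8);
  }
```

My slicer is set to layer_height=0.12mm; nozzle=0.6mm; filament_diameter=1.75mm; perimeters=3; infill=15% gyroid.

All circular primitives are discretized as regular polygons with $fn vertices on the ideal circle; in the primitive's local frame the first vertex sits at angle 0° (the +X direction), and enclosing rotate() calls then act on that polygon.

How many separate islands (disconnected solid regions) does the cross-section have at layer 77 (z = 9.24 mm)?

At z = 9.24 mm: the cube is present — its section is the full 26.5×11 rectangle; the cylinder at (15, 15.5) is not intersected at this z (z outside [14.5, 18]); the r=4 cylinder at (13, 0) gives a regular 8-gon of circumradius 4 (constant along its height); the cylinder at (5, -3.5) does not reach this height (z outside [9.5, 25.5]); Combining (union): the regions partially overlap (shared area 22.63 mm²), so overlapping operands fuse into one piece — 1 connected region; (whole slice rotated 55° about Z — lengths, areas and connectivity unchanged). Overall, the cross-section is a single solid region. Island count = 1.

1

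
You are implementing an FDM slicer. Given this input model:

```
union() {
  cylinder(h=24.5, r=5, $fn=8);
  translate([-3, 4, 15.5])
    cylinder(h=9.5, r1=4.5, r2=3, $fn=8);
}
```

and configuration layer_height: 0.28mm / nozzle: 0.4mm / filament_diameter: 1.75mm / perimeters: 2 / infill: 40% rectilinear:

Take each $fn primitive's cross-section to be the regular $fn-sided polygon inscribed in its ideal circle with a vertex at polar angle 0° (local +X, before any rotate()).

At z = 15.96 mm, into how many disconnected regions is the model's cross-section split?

At z = 15.96 mm: the r=5 cylinder gives a regular 8-gon of circumradius 5 (constant along its height); the cone at (-3, 4) (r1=4.5→r2=3) has section circumradius 4.427 here — a regular 8-gon; Taking the union: the regions partially overlap (shared area 20.56 mm²), so overlapping operands fuse into one piece — 1 connected region. The result has 1 disconnected region.

1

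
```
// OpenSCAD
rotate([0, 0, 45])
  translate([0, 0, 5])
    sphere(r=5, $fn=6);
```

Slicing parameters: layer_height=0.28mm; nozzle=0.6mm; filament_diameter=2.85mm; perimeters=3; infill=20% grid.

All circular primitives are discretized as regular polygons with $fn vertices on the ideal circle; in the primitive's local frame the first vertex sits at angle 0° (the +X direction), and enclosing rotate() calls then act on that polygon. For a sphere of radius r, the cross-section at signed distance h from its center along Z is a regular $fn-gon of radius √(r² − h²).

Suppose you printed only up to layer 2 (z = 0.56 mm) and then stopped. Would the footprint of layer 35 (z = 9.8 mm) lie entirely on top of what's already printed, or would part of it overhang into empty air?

entirely on top

Compare the two slices. At z = 0.56: the r=5 sphere contributes a regular 6-gon of circumradius √(5²−4.44²) = 2.299 (area = (6/2)·2.299²·sin(360°/6) = 13.73 mm²); (whole slice rotated 45° about Z — lengths, areas and connectivity unchanged). At z = 9.8: the r=5 sphere slices to a regular 6-gon of circumradius 1.400 (√(r²−h²) with h=4.8 from center) (area = (6/2)·1.400²·sin(360°/6) = 5.09 mm²); (whole slice rotated 45° about Z — lengths, areas and connectivity unchanged). Checking containment: the cross-section at z = 9.8 is a subset of the cross-section at z = 0.56.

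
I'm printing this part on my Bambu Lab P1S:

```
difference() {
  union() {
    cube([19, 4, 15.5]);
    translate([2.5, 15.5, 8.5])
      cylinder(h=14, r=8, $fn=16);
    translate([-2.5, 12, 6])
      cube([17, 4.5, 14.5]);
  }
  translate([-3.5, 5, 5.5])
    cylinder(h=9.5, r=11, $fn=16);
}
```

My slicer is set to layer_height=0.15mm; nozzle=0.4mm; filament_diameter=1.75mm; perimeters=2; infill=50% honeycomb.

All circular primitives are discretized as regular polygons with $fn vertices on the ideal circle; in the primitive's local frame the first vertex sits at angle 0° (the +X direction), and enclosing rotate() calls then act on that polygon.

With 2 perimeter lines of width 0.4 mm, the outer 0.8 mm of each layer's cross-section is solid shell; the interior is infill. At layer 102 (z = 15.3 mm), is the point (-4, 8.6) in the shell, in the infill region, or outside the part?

outside

At z = 15.3 mm: the 19×4 cube contributes its full rectangle; the r=8 cylinder at (2.5, 15.5) gives a regular 16-gon of circumradius 8 (constant along its height); the 17×4.5 cube at (-2.5, 12) contributes its full rectangle; Combining (union): the regions partially overlap (shared area 57.14 mm²), so overlapping operands fuse into one piece — 2 connected regions; the cylinder at (-3.5, 5) is absent (z outside [5.5, 15]); Subtracting the remaining from the first: none of the subtracted shapes is present at this height, so the result so far is unchanged — 2 connected regions. Overall, the cross-section has 2 separate islands. The nearest boundary edge runs (-0.56, 8.11)→(-3.16, 9.84); distance from the point to it = 1.50 mm. The point is not inside any of the regions above, so it lies outside the cross-section (1.50 mm from the nearest boundary).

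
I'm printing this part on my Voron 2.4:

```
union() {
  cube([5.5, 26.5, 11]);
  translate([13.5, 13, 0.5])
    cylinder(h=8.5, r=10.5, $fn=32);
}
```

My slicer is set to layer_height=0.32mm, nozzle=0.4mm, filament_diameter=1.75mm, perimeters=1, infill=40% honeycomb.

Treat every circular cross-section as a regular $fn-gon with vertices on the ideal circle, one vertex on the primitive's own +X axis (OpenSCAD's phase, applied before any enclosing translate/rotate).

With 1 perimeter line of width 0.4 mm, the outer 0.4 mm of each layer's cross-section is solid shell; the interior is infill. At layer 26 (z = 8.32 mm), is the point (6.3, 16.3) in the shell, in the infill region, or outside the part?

infill

At z = 8.32 mm: the cube is present — its section is the full 5.5×26.5 rectangle; the r=10.5 cylinder at (13.5, 13) contributes a regular 32-gon of circumradius 10.5; Taking the union: the regions partially overlap (shared area 22.77 mm²), so overlapping operands fuse into one piece — 1 connected region. Overall, the cross-section is a single solid region. The nearest boundary edge runs (5.50, 26.50)→(5.50, 19.72); distance from the point to it = 3.52 mm. The point is inside the cross-section and 3.52 mm from the nearest boundary — more than the 0.4 mm shell width (1 × 0.4), so it's in the infill interior.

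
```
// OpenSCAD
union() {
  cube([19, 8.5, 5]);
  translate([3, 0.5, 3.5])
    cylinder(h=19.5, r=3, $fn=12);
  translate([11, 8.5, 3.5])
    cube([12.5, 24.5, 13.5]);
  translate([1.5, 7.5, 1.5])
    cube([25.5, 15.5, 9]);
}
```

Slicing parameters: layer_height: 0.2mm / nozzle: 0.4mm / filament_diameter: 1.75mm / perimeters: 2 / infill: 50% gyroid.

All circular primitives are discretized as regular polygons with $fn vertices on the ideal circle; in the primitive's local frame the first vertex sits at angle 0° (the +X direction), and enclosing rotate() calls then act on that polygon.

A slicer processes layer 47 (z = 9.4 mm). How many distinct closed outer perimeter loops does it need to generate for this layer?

At z = 9.4 mm: the cube is absent (z outside [0, 5]); the cylinder at (3, 0.5): section is a regular 12-gon, circumradius r=3; the cube at (11, 8.5) is present — its section is the full 12.5×24.5 rectangle; the cube at (1.5, 7.5) is present — its section is the full 25.5×15.5 rectangle; Combining (union): the regions partially overlap (shared area 181.25 mm²), so overlapping operands fuse into one piece — 2 connected regions. The result has 2 disconnected regions.

2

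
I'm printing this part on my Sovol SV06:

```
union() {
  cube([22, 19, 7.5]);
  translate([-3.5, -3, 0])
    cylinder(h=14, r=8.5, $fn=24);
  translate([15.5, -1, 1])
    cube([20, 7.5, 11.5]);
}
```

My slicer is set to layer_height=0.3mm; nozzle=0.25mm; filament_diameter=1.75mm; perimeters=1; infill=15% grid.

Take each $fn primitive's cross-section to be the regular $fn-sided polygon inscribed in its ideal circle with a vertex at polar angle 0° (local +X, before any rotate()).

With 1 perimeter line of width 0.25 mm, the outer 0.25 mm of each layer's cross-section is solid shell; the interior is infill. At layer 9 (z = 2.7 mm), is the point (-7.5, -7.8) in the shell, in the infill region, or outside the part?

infill

At z = 2.7 mm: the 22×19 cube contributes its full rectangle; the cylinder at (-3.5, -3): section is a regular 24-gon, circumradius r=8.5; the cube at (15.5, -1) is present — its section is the full 20×7.5 rectangle; Merging all regions: the regions partially overlap (shared area 55.33 mm²), so overlapping operands fuse into one piece — 1 connected region. Overall, the cross-section is a single solid region. The nearest boundary edge runs (-7.75, -10.36)→(-9.51, -9.01); distance from the point to it = 2.18 mm. The point is inside the cross-section and 2.18 mm from the nearest boundary — more than the 0.25 mm shell width (1 × 0.25), so it's in the infill interior.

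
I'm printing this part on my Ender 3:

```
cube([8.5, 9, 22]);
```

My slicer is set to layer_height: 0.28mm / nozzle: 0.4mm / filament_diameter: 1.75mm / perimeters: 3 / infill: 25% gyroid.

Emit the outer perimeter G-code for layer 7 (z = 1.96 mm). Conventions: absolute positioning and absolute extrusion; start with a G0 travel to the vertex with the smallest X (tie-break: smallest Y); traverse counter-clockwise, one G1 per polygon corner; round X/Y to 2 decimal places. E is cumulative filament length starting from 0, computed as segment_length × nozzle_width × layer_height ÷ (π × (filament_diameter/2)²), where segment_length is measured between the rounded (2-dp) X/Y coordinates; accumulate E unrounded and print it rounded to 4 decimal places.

At z = 1.96 mm: the cube is present — its section is the full 8.5×9 rectangle. The outline is a single polygon with 4 vertices. Extrusion per mm of travel: 0.4 × 0.28 / (π × 0.875²) = 0.046564. Accumulating E over each segment gives final E = 1.6297.

G0 X0.00 Y0.00 Z1.96
G1 X8.50 Y0.00 E0.3958
G1 X8.50 Y9.00 E0.8149
G1 X0.00 Y9.00 E1.2107
G1 X0.00 Y0.00 E1.6297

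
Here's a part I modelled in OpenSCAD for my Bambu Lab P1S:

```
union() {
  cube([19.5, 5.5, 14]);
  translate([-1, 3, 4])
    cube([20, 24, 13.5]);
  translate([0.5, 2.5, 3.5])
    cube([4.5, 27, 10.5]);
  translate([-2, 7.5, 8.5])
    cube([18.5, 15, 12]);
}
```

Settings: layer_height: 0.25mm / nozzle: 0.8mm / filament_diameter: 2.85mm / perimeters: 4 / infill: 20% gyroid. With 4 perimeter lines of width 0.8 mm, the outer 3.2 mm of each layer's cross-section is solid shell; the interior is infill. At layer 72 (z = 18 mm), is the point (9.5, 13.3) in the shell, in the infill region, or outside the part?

At z = 18 mm: the cube does not reach this height (z outside [0, 14]); the cube at (-1, 3) is not intersected at this z (z outside [4, 17.5]); the cube at (0.5, 2.5) is not intersected at this z (z outside [3.5, 14]); the cube at (-2, 7.5) is present — its section is the full 18.5×15 rectangle; Combining (union): only the 18.5×15 cube at (-2, 7.5) is present, so the union is just that shape — 1 connected region. Overall, the cross-section is a single solid region. The nearest boundary edge runs (-2.00, 7.50)→(16.50, 7.50); distance from the point to it = 5.80 mm. The point is inside the cross-section and 5.80 mm from the nearest boundary — more than the 3.2 mm shell width (4 × 0.8), so it's in the infill interior.

infill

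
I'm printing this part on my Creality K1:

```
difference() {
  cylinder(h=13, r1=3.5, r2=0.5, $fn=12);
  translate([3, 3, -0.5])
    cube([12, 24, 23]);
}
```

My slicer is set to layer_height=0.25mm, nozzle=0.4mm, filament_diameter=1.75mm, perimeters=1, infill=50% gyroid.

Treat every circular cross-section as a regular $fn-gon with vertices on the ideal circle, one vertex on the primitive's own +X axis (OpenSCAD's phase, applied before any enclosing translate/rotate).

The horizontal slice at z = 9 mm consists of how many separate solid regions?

1

At z = 9 mm: the cone (r1=3.5→r2=0.5) has section circumradius 1.423 here — a regular 12-gon; the cube at (3, 3) is present — its section is the full 12×24 rectangle; After the difference (first − rest): starting from the cone, the 12×24 cube at (3, 3) misses the remaining region (no effect) — 1 connected region. The result has 1 disconnected region.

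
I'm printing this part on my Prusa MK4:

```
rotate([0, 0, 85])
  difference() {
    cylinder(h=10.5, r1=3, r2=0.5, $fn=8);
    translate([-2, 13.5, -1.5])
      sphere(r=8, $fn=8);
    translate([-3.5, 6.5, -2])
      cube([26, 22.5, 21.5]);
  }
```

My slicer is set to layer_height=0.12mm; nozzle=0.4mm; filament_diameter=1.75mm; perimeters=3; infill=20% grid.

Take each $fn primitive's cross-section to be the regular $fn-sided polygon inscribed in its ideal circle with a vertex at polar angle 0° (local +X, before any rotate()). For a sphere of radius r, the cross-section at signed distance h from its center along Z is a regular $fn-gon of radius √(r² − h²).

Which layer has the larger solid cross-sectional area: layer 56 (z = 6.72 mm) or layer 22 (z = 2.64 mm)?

Layer 56 (z = 6.72): the cone contributes a regular 8-gon of circumradius 1.400 (interpolated between r1=3 and r2=0.5 at t=0.640) (area = (8/2)·1.400²·sin(360°/8) = 5.54 mm²); the sphere at (-2, 13.5) is not intersected at this z (|z−center|=8.220 > r=8); the cube at (-3.5, 6.5) is present — its section is the full 26×22.5 rectangle (area 585.00 mm²); After the difference (first − rest): starting from the cone (5.54 mm²), the 26×22.5 cube at (-3.5, 6.5) misses the remaining region (no effect) — area = 5.54 mm²; (whole slice rotated 85° about Z — lengths, areas and connectivity unchanged). So its area = 5.54 mm². Layer 22 (z = 2.64): the cone (r1=3→r2=0.5) has section circumradius 2.371 here — a regular 8-gon (area = (8/2)·2.371²·sin(360°/8) = 15.91 mm²); the r=8 sphere at (-2, 13.5) contributes a regular 8-gon of circumradius √(8²−4.14²) = 6.845 (area = (8/2)·6.845²·sin(360°/8) = 132.54 mm²); the cube at (-3.5, 6.5) (footprint 26×22.5) is included at this height (area 585.00 mm²); Subtracting the remaining from the first: starting from the cone (15.91 mm²), the r=8 sphere at (-2, 13.5) misses the remaining region (no effect); the 26×22.5 cube at (-3.5, 6.5) misses the remaining region (no effect) — area = 15.91 mm²; (rotated 85° about Z; rotation is an isometry so areas/perimeters/island counts are preserved). So its area = 15.91 mm². Layer 22 is larger (15.91 vs 5.54 mm²).

layer 22 (z = 2.64 mm)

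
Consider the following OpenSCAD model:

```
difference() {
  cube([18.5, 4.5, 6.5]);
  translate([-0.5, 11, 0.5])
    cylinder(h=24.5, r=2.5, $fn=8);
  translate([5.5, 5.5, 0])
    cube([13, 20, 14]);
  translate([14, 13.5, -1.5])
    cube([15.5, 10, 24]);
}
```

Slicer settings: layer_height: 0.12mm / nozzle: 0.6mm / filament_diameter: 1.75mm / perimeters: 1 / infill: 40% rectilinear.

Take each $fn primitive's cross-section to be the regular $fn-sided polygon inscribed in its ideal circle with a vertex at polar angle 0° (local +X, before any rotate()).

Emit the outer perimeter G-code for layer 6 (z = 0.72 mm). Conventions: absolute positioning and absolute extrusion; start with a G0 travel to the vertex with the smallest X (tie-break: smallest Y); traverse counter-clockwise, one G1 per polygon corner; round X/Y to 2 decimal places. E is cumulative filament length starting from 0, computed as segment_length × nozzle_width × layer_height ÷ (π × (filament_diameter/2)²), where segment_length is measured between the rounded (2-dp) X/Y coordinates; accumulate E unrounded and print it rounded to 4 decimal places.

G0 X0.00 Y0.00 Z0.72
G1 X18.50 Y0.00 E0.5538
G1 X18.50 Y4.50 E0.6885
G1 X0.00 Y4.50 E1.2423
G1 X0.00 Y0.00 E1.3770

At z = 0.72 mm: the cube is present — its section is the full 18.5×4.5 rectangle; the r=2.5 cylinder at (-0.5, 11) gives a regular 8-gon of circumradius 2.5 (constant along its height); the cube at (5.5, 5.5) is present — its section is the full 13×20 rectangle; the cube at (14, 13.5) (footprint 15.5×10) is included at this height; Subtracting the remaining from the first: starting from the 18.5×4.5 cube, the r=2.5 cylinder at (-0.5, 11) misses the remaining region (no effect); the 13×20 cube at (5.5, 5.5) misses the remaining region (no effect); the 15.5×10 cube at (14, 13.5) misses the remaining region (no effect) — 1 connected region. The outline is a single polygon with 4 vertices. Extrusion per mm of travel: 0.6 × 0.12 / (π × 0.875²) = 0.029934. Accumulating E over each segment gives final E = 1.3770.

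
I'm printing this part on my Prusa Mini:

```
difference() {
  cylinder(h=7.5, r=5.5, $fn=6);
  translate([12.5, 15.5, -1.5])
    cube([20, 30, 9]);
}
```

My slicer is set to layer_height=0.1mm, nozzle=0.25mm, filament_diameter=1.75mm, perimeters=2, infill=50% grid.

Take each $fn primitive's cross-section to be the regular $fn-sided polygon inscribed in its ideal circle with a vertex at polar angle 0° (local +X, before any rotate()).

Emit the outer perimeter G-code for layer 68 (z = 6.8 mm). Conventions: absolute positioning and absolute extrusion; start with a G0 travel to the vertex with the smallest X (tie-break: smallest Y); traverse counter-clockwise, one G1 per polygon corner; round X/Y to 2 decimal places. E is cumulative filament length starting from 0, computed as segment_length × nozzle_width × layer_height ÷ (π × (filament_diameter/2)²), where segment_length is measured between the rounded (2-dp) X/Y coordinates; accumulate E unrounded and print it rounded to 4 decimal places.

G0 X-5.50 Y0.00 Z6.80
G1 X-2.75 Y-4.76 E0.0571
G1 X2.75 Y-4.76 E0.1143
G1 X5.50 Y0.00 E0.1714
G1 X2.75 Y4.76 E0.2286
G1 X-2.75 Y4.76 E0.2857
G1 X-5.50 Y0.00 E0.3429

At z = 6.8 mm: the r=5.5 cylinder contributes a regular 6-gon of circumradius 5.5; the cube at (12.5, 15.5) is present — its section is the full 20×30 rectangle; Subtracting the remaining from the first: starting from the r=5.5 cylinder, the 20×30 cube at (12.5, 15.5) misses the remaining region (no effect) — 1 connected region. The outline is a single polygon with 6 vertices. Extrusion per mm of travel: 0.25 × 0.1 / (π × 0.875²) = 0.010394. Accumulating E over each segment gives final E = 0.3429.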